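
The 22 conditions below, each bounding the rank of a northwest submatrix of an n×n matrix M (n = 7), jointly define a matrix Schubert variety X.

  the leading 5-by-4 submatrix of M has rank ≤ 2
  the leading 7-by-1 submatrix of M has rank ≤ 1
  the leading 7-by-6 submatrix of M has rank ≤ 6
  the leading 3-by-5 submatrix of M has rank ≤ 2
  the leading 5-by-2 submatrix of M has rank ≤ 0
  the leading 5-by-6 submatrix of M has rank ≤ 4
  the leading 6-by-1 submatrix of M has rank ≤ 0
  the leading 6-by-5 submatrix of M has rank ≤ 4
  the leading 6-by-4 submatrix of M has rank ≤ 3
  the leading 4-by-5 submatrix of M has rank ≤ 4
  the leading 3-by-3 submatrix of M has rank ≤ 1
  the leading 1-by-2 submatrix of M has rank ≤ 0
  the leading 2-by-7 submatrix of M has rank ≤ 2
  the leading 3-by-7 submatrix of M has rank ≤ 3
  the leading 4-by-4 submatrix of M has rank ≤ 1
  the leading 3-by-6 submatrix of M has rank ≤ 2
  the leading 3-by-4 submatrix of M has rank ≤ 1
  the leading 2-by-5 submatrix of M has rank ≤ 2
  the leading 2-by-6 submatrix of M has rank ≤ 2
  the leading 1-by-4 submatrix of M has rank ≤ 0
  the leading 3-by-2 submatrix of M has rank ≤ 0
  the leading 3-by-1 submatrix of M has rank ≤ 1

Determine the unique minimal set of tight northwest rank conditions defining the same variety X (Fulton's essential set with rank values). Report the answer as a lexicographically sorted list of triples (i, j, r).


Computing R[i][j] = min implied NW-rank bound (n=7, 22 conditions):

  row 1: 0 | 0 | 0 | 0 | 1 | 1 | 1
  row 2: 0 | 0 | 1 | 1 | 2 | 2 | 2
  row 3: 0 | 0 | 1 | 1 | 2 | 2 | 3
  row 4: 0 | 0 | 1 | 1 | 2 | 3 | 4
  row 5: 0 | 0 | 1 | 2 | 3 | 4 | 5
  row 6: 0 | 1 | 2 | 3 | 4 | 5 | 6
  row 7: 1 | 2 | 3 | 4 | 5 | 6 | 7

giving w = (5, 3, 7, 6, 4, 2, 1) via Δ²R.

Fulton essential set (5 of the 16 Rothe cells):

[(1, 4, 0), (3, 6, 2), (4, 4, 1), (5, 2, 0), (6, 1, 0)]


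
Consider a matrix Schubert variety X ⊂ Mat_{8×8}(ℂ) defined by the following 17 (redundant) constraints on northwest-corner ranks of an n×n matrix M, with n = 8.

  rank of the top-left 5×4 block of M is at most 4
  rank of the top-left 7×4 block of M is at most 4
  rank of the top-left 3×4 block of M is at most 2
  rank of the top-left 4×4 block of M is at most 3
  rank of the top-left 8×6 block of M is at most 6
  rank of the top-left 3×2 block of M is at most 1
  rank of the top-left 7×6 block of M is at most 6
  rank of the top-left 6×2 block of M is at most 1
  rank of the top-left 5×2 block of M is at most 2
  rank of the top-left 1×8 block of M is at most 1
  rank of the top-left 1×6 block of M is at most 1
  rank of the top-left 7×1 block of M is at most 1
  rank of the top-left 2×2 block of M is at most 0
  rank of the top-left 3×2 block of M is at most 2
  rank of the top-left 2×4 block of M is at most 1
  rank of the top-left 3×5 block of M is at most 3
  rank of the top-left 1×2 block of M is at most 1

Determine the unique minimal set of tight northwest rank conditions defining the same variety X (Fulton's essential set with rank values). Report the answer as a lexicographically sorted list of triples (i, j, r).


Computing R[i][j] = min implied NW-rank bound (n=8, 17 conditions):

  row 1: 0  0  1  1  1  1  1  1
  row 2: 0  0  1  1  2  2  2  2
  row 3: 1  1  2  2  3  3  3  3
  row 4: 1  1  2  3  4  4  4  4
  row 5: 1  1  2  3  4  5  5  5
  row 6: 1  1  2  3  4  5  6  6
  row 7: 1  2  3  4  5  6  7  7
  row 8: 1  2  3  4  5  6  7  8

giving w = (3, 5, 1, 4, 6, 7, 2, 8) via Δ²R.

D(w) has 8 cells with 3 SE-corners; essential set:

[(2, 2, 0), (2, 4, 1), (6, 2, 1)]


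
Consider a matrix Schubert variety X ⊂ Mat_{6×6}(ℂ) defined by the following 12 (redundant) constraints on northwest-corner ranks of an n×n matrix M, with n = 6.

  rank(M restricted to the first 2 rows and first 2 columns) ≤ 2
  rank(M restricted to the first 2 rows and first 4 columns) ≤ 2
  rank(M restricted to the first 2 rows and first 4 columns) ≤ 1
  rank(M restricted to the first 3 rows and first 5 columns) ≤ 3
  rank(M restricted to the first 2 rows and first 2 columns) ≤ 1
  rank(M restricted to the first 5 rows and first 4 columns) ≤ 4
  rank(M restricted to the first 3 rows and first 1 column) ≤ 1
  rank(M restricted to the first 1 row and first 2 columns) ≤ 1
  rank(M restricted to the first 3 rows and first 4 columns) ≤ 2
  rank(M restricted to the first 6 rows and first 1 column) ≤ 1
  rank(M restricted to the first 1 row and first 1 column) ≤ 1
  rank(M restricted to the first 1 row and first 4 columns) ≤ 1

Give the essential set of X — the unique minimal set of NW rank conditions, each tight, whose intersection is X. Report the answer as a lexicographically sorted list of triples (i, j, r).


Propagating the 12 rank bounds to every northwest block:

  R[1]: 1 1 1 1 1 1
  R[2]: 1 1 1 1 2 2
  R[3]: 1 2 2 2 3 3
  R[4]: 1 2 3 3 4 4
  R[5]: 1 2 3 4 5 5
  R[6]: 1 2 3 4 5 6

the unique w with this rank table is (1, 5, 2, 3, 4, 6).

|D(w)|=3, |Ess(w)|=1:

[(2, 4, 1)]


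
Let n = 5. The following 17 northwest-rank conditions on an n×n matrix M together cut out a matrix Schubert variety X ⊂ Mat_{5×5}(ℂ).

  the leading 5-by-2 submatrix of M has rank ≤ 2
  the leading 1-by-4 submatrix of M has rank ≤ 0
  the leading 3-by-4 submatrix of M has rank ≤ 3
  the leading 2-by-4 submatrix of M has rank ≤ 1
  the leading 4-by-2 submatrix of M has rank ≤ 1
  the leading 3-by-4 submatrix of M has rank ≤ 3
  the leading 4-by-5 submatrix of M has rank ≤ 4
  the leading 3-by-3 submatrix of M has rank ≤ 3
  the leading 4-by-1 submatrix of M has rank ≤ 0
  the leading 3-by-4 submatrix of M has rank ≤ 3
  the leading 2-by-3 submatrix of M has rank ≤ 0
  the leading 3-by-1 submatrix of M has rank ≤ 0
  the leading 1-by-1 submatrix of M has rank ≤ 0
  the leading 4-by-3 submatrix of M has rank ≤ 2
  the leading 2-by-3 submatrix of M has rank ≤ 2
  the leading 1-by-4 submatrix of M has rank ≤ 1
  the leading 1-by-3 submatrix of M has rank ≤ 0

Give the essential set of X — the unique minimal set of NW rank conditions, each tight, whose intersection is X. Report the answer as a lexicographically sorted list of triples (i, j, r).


Propagating the 17 rank bounds to every northwest block:

  i=1: 0 | 0 | 0 | 0 | 1
  i=2: 0 | 0 | 0 | 1 | 2
  i=3: 0 | 1 | 1 | 2 | 3
  i=4: 0 | 1 | 2 | 3 | 4
  i=5: 1 | 2 | 3 | 4 | 5

so w = (5, 4, 2, 3, 1).

3 SE-corners of the 9-cell Rothe diagram give Ess(w):

[(1, 4, 0), (2, 3, 0), (4, 1, 0)]


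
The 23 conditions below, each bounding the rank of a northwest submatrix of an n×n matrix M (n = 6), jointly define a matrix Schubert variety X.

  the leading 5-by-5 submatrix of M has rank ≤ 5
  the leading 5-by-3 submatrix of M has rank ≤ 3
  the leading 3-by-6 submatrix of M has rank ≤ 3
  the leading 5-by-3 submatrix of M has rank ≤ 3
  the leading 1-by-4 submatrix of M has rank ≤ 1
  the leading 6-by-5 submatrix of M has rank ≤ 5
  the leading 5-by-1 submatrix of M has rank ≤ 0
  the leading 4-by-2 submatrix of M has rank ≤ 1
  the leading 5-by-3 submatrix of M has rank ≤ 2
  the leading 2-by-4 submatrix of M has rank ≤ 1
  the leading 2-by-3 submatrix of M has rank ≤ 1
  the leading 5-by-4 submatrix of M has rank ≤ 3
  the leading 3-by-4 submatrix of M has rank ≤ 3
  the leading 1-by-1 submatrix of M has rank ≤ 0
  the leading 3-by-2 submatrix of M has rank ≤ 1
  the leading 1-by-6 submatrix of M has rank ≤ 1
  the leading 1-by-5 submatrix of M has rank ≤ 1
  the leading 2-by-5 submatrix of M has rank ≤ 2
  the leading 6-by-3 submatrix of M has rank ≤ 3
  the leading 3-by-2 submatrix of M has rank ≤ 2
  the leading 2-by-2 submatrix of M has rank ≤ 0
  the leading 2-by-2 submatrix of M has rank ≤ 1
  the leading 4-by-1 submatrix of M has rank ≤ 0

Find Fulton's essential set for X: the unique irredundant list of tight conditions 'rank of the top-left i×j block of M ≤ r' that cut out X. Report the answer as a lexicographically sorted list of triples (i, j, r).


Recovering R(i,j) via the rank-extension bound from the 23 conditions:

  row 1: 0, 0, 1, 1, 1, 1
  row 2: 0, 0, 1, 1, 2, 2
  row 3: 0, 1, 2, 2, 3, 3
  row 4: 0, 1, 2, 3, 4, 4
  row 5: 0, 1, 2, 3, 4, 5
  row 6: 1, 2, 3, 4, 5, 6

hence w(1..6) = (3, 5, 2, 4, 6, 1).

Fulton essential set (3 of the 8 Rothe cells):

[(2, 2, 0), (2, 4, 1), (5, 1, 0)]


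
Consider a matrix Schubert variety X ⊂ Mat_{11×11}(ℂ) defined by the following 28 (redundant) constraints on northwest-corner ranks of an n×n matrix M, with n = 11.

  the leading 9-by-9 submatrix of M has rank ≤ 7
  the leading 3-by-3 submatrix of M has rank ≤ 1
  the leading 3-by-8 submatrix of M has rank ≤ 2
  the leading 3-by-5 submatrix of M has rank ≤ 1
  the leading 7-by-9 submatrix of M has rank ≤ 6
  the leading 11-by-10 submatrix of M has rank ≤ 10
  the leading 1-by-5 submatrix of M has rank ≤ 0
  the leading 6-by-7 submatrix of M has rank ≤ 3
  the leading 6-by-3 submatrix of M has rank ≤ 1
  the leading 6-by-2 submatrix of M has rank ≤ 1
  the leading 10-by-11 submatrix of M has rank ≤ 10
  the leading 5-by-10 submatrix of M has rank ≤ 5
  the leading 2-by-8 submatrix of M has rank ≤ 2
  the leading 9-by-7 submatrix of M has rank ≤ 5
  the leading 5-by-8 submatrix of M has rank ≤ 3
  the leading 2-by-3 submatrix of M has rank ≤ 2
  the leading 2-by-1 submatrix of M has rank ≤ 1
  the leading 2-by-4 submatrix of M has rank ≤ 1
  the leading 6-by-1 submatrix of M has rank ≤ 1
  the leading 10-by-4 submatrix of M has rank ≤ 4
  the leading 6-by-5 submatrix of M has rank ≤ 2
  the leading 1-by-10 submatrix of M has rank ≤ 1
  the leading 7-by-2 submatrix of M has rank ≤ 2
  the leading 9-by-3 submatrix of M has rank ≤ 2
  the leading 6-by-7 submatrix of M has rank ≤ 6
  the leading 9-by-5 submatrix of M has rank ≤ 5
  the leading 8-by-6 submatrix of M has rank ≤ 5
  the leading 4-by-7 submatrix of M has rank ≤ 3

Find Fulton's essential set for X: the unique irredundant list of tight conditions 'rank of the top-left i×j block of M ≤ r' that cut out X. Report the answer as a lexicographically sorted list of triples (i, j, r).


Reconstructing r_w from the 28 given conditions:

  R[1]: 0 | 0 | 0 | 0 | 0 | 1 | 1 | 1 | 1 | 1 | 1
  R[2]: 1 | 1 | 1 | 1 | 1 | 2 | 2 | 2 | 2 | 2 | 2
  R[3]: 1 | 1 | 1 | 1 | 1 | 2 | 2 | 2 | 3 | 3 | 3
  R[4]: 1 | 1 | 1 | 2 | 2 | 3 | 3 | 3 | 4 | 4 | 4
  R[5]: 1 | 1 | 1 | 2 | 2 | 3 | 3 | 3 | 4 | 5 | 5
  R[6]: 1 | 1 | 1 | 2 | 2 | 3 | 3 | 4 | 5 | 6 | 6
  R[7]: 1 | 2 | 2 | 3 | 3 | 4 | 4 | 5 | 6 | 7 | 7
  R[8]: 1 | 2 | 2 | 3 | 4 | 5 | 5 | 6 | 7 | 8 | 8
  R[9]: 1 | 2 | 2 | 3 | 4 | 5 | 5 | 6 | 7 | 8 | 9
  R[10]: 1 | 2 | 3 | 4 | 5 | 6 | 6 | 7 | 8 | 9 | 10
  R[11]: 1 | 2 | 3 | 4 | 5 | 6 | 7 | 8 | 9 | 10 | 11

hence w(1..11) = (6, 1, 9, 4, 10, 8, 2, 5, 11, 3, 7).

Fulton essential set (9 of the 25 Rothe cells):

[(1, 5, 0), (3, 5, 1), (3, 8, 2), (5, 8, 3), (6, 3, 1), (6, 5, 2), (6, 7, 3), (9, 3, 2), (9, 7, 5)]


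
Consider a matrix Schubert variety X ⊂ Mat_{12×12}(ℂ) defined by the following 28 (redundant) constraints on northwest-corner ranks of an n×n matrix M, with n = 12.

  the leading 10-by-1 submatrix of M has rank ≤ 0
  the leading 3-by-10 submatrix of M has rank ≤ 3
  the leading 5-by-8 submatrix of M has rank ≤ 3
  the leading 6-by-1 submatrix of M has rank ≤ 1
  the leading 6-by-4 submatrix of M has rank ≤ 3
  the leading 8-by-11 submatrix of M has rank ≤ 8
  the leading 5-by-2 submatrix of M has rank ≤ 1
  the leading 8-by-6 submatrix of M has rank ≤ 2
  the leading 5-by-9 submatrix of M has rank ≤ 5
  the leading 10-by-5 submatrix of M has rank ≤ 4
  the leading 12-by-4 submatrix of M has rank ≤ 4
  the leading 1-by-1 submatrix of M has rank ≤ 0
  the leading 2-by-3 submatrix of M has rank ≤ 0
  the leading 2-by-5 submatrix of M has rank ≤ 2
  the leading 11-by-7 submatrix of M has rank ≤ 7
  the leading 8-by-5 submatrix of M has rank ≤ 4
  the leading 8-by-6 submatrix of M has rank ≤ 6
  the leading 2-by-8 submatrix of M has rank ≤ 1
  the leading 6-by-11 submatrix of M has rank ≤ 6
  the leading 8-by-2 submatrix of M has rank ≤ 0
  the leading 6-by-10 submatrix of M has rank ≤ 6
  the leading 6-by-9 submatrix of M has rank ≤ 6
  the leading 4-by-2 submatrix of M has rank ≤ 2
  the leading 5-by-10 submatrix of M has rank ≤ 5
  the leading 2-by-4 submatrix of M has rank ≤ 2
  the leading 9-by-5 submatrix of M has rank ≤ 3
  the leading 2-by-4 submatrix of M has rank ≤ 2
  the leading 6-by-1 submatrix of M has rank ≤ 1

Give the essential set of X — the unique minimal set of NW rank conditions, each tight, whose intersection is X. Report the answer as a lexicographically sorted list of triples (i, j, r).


Rank table r_w(12×12) implied by the 28 constraints:

  i=1: 0, 0, 0, 1, 1, 1, 1, 1, 1, 1, 1, 1
  i=2: 0, 0, 0, 1, 1, 1, 1, 1, 2, 2, 2, 2
  i=3: 0, 0, 1, 2, 2, 2, 2, 2, 3, 3, 3, 3
  i=4: 0, 0, 1, 2, 2, 2, 3, 3, 4, 4, 4, 4
  i=5: 0, 0, 1, 2, 2, 2, 3, 3, 4, 5, 5, 5
  i=6: 0, 0, 1, 2, 2, 2, 3, 4, 5, 6, 6, 6
  i=7: 0, 0, 1, 2, 2, 2, 3, 4, 5, 6, 7, 7
  i=8: 0, 0, 1, 2, 2, 2, 3, 4, 5, 6, 7, 8
  i=9: 0, 1, 2, 3, 3, 3, 4, 5, 6, 7, 8, 9
  i=10: 0, 1, 2, 3, 4, 4, 5, 6, 7, 8, 9, 10
  i=11: 1, 2, 3, 4, 5, 5, 6, 7, 8, 9, 10, 11
  i=12: 1, 2, 3, 4, 5, 6, 7, 8, 9, 10, 11, 12

the unique w with this rank table is (4, 9, 3, 7, 10, 8, 11, 12, 2, 5, 1, 6).

6 SE-corners of the 35-cell Rothe diagram give Ess(w):

[(2, 3, 0), (2, 8, 1), (5, 8, 3), (8, 2, 0), (8, 6, 2), (10, 1, 0)]


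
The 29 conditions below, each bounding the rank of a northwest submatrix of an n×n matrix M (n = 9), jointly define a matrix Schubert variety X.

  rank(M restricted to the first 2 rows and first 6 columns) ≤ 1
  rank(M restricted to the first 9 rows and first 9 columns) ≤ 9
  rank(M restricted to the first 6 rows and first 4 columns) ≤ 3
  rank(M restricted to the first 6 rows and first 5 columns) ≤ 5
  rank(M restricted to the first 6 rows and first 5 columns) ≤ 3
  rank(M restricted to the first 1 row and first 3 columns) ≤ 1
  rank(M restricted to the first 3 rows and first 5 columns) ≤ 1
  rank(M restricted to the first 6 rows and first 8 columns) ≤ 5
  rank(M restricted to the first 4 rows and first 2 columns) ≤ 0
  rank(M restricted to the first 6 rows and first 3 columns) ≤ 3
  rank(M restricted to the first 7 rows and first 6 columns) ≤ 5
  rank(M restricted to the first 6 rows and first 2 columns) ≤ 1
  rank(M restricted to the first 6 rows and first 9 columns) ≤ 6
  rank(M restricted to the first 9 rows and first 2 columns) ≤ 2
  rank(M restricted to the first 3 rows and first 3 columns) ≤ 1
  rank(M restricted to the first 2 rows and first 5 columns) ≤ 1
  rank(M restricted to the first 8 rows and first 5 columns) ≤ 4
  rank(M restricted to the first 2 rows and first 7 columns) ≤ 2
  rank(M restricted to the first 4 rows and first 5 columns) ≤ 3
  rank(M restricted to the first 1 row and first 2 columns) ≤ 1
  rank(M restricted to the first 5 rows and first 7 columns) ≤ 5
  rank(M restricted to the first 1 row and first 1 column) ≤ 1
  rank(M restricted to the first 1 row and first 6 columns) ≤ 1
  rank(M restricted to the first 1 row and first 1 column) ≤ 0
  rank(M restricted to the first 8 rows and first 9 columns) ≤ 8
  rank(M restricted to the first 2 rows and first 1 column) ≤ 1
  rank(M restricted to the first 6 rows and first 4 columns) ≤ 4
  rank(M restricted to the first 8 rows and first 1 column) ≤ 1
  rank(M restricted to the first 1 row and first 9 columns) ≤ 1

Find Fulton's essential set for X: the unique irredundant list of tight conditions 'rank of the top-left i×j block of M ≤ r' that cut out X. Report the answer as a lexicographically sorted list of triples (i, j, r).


Propagating the 29 rank bounds to every northwest block:

  row 1: 0  0  1  1  1  1  1  1  1
  row 2: 0  0  1  1  1  1  2  2  2
  row 3: 0  0  1  1  1  2  3  3  3
  row 4: 0  0  1  2  2  3  4  4  4
  row 5: 1  1  2  3  3  4  5  5  5
  row 6: 1  1  2  3  3  4  5  5  6
  row 7: 1  2  3  4  4  5  6  6  7
  row 8: 1  2  3  4  4  5  6  7  8
  row 9: 1  2  3  4  5  6  7  8  9

hence w(1..9) = (3, 7, 6, 4, 1, 9, 2, 8, 5).

D(w) has 17 cells with 7 SE-corners; essential set:

[(2, 6, 1), (3, 5, 1), (4, 2, 0), (6, 2, 1), (6, 5, 3), (6, 8, 5), (8, 5, 4)]


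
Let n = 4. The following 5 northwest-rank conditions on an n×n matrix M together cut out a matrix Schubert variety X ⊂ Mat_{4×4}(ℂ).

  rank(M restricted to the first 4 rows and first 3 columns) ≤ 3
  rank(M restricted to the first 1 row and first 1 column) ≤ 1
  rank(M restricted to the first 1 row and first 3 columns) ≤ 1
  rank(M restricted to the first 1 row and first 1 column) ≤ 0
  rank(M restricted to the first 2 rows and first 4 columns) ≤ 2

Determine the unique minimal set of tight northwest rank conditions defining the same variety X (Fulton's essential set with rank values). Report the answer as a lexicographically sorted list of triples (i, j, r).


The tightest implied rank at each (i,j), from the 5 conditions:

  i=1: 0 1 1 1
  i=2: 1 2 2 2
  i=3: 1 2 3 3
  i=4: 1 2 3 4

so w = (2, 1, 3, 4).

1 SE-corner of the 1-cell Rothe diagram gives Ess(w):

[(1, 1, 0)]


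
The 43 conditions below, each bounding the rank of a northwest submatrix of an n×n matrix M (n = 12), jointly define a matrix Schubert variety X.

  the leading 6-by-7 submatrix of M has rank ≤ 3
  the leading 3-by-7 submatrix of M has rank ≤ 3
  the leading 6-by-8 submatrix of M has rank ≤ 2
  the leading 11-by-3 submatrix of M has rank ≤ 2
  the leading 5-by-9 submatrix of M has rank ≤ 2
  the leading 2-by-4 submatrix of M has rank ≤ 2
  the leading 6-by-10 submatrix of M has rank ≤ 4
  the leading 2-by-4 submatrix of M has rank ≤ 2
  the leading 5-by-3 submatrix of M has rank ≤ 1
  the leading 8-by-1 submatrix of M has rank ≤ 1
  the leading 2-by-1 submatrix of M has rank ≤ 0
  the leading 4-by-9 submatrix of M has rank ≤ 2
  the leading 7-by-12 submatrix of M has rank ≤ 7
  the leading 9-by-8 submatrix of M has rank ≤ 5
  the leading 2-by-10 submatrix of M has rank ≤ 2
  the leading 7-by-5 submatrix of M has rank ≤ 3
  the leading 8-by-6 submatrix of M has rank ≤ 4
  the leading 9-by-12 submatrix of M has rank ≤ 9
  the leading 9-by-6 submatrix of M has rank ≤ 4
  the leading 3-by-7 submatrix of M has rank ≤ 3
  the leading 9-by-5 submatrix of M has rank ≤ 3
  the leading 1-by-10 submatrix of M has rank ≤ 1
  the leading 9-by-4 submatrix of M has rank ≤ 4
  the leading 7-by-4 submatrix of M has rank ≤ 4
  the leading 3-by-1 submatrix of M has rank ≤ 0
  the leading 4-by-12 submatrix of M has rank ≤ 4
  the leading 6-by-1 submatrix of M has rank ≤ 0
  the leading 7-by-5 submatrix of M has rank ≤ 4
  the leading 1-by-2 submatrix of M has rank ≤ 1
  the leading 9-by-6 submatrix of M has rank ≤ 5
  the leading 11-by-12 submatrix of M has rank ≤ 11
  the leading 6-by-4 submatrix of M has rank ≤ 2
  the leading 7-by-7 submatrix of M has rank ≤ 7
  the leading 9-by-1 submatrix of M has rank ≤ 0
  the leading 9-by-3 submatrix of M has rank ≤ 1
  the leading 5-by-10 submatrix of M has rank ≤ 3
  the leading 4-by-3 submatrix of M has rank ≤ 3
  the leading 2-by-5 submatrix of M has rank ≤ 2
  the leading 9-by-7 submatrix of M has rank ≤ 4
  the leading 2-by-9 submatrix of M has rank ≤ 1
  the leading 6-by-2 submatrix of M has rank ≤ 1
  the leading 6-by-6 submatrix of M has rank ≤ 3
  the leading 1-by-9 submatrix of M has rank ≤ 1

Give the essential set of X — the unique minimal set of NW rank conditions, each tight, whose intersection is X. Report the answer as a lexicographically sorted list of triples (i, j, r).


Reconstructing r_w from the 43 given conditions:

  row 1: 0, 1, 1, 1, 1, 1, 1, 1, 1, 1, 1, 1
  row 2: 0, 1, 1, 1, 1, 1, 1, 1, 1, 2, 2, 2
  row 3: 0, 1, 1, 2, 2, 2, 2, 2, 2, 3, 3, 3
  row 4: 0, 1, 1, 2, 2, 2, 2, 2, 2, 3, 4, 4
  row 5: 0, 1, 1, 2, 2, 2, 2, 2, 2, 3, 4, 5
  row 6: 0, 1, 1, 2, 2, 2, 2, 2, 3, 4, 5, 6
  row 7: 0, 1, 1, 2, 3, 3, 3, 3, 4, 5, 6, 7
  row 8: 0, 1, 1, 2, 3, 4, 4, 4, 5, 6, 7, 8
  row 9: 0, 1, 1, 2, 3, 4, 4, 5, 6, 7, 8, 9
  row 10: 1, 2, 2, 3, 4, 5, 5, 6, 7, 8, 9, 10
  row 11: 1, 2, 2, 3, 4, 5, 6, 7, 8, 9, 10, 11
  row 12: 1, 2, 3, 4, 5, 6, 7, 8, 9, 10, 11, 12

the unique w with this rank table is (2, 10, 4, 11, 12, 9, 5, 6, 8, 1, 7, 3).

Rothe diagram D(w) (39 cells), 7 SE-corners (essential conditions):

[(2, 9, 1), (5, 9, 2), (6, 8, 2), (9, 1, 0), (9, 3, 1), (9, 7, 4), (11, 3, 2)]


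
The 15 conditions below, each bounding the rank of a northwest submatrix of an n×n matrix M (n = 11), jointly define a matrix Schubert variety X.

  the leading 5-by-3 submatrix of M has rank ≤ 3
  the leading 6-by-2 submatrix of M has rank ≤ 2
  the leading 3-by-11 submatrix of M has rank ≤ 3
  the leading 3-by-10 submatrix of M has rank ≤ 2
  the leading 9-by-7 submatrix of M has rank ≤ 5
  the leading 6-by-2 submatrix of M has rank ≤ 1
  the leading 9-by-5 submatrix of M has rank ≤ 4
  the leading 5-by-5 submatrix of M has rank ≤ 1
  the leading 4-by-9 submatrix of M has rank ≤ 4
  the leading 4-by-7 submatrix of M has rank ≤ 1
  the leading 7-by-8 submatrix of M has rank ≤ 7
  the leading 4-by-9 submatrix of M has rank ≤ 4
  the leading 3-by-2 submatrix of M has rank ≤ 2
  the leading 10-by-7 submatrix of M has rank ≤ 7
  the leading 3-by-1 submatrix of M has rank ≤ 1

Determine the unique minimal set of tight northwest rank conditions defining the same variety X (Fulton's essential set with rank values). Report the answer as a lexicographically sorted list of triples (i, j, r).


The tightest implied rank at each (i,j), from the 15 conditions:

  1, 1, 1, 1, 1, 1, 1, 1, 1, 1, 1
  1, 1, 1, 1, 1, 1, 1, 2, 2, 2, 2
  1, 1, 1, 1, 1, 1, 1, 2, 2, 2, 3
  1, 1, 1, 1, 1, 1, 1, 2, 3, 3, 4
  1, 1, 1, 1, 1, 2, 2, 3, 4, 4, 5
  1, 1, 2, 2, 2, 3, 3, 4, 5, 5, 6
  1, 2, 3, 3, 3, 4, 4, 5, 6, 6, 7
  1, 2, 3, 4, 4, 5, 5, 6, 7, 7, 8
  1, 2, 3, 4, 4, 5, 5, 6, 7, 8, 9
  1, 2, 3, 4, 5, 6, 6, 7, 8, 9, 10
  1, 2, 3, 4, 5, 6, 7, 8, 9, 10, 11

reading off 1-entries of Δ²R: w = (1, 8, 11, 9, 6, 3, 2, 4, 10, 5, 7).

Rothe diagram D(w) (27 cells), 6 SE-corners (essential conditions):

[(3, 10, 2), (4, 7, 1), (5, 5, 1), (6, 2, 1), (9, 5, 4), (9, 7, 5)]


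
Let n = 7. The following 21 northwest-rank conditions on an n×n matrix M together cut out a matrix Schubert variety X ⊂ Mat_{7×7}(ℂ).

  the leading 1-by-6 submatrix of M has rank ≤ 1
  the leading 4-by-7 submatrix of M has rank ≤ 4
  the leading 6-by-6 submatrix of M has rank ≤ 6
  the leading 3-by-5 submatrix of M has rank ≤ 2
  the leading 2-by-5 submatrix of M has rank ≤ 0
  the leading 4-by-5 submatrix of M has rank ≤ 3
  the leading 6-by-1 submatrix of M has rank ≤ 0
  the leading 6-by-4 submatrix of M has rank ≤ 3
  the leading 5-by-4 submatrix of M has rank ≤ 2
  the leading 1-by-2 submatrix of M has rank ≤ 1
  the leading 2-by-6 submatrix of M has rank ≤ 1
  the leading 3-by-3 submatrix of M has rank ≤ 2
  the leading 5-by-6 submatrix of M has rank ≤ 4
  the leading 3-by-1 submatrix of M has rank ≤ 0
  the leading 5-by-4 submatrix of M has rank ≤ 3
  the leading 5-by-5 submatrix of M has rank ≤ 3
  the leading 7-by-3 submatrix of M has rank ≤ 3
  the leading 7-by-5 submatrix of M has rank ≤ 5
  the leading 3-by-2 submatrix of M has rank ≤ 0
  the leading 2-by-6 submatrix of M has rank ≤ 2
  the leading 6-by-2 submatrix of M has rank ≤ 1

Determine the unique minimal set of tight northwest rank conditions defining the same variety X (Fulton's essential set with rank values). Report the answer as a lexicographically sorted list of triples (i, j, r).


Rank table r_w(7×7) implied by the 21 constraints:

  R[1]: 0  0  0  0  0  1  1
  R[2]: 0  0  0  0  0  1  2
  R[3]: 0  0  1  1  1  2  3
  R[4]: 0  1  2  2  2  3  4
  R[5]: 0  1  2  2  3  4  5
  R[6]: 0  1  2  3  4  5  6
  R[7]: 1  2  3  4  5  6  7

the unique w with this rank table is (6, 7, 3, 2, 5, 4, 1).

4 SE-corners of the 16-cell Rothe diagram give Ess(w):

[(2, 5, 0), (3, 2, 0), (5, 4, 2), (6, 1, 0)]


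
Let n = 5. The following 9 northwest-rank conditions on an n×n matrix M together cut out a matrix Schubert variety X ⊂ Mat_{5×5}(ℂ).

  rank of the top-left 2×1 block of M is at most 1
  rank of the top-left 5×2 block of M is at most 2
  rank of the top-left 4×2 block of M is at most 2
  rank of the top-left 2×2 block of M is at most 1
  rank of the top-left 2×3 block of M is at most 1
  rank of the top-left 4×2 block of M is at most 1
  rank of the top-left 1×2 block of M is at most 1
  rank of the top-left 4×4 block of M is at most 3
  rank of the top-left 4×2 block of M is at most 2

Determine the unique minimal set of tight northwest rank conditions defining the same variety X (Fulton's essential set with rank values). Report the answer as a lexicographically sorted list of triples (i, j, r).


Propagating the 9 rank bounds to every northwest block:

  R[1]: 1  1  1  1  1
  R[2]: 1  1  1  2  2
  R[3]: 1  1  2  3  3
  R[4]: 1  1  2  3  4
  R[5]: 1  2  3  4  5

so w = (1, 4, 3, 5, 2).

ℓ(w)=4; the 2 essential cells (i,j,r):

[(2, 3, 1), (4, 2, 1)]


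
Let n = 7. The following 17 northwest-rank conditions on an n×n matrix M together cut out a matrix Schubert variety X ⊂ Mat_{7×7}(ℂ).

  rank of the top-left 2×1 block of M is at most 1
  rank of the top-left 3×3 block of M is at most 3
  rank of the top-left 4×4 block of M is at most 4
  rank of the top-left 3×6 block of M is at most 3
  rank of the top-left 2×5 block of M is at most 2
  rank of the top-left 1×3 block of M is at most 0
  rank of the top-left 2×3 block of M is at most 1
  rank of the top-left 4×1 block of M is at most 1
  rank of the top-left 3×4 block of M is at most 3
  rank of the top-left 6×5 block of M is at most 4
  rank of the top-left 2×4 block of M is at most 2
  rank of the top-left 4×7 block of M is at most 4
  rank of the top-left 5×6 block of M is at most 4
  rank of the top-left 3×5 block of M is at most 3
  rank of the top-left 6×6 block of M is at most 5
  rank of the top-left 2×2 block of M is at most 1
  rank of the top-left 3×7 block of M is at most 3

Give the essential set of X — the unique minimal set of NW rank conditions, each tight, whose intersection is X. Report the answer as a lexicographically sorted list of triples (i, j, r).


Rank table r_w(7×7) implied by the 17 constraints:

  0, 0, 0, 1, 1, 1, 1
  1, 1, 1, 2, 2, 2, 2
  1, 2, 2, 3, 3, 3, 3
  1, 2, 3, 4, 4, 4, 4
  1, 2, 3, 4, 4, 4, 5
  1, 2, 3, 4, 4, 5, 6
  1, 2, 3, 4, 5, 6, 7

hence w(1..7) = (4, 1, 2, 3, 7, 6, 5).

3 SE-corners of the 6-cell Rothe diagram give Ess(w):

[(1, 3, 0), (5, 6, 4), (6, 5, 4)]


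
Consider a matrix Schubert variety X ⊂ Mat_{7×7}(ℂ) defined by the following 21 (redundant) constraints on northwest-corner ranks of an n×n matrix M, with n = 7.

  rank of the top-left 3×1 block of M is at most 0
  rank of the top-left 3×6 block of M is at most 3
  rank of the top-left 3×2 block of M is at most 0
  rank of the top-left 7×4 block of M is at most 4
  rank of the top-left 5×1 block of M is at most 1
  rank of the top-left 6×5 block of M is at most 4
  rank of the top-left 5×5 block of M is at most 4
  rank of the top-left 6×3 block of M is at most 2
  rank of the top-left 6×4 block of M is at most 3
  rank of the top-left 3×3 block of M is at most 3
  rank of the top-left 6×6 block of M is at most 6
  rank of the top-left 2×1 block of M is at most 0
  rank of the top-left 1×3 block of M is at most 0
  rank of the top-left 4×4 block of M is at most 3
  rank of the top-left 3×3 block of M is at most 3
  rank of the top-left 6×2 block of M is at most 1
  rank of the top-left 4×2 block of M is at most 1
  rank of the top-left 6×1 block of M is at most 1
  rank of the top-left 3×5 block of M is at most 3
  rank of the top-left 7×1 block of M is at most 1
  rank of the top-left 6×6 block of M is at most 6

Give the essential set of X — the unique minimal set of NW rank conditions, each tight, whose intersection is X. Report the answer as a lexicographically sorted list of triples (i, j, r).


Reconstructing r_w from the 21 given conditions:

  R[1]: 0, 0, 0, 1, 1, 1, 1
  R[2]: 0, 0, 1, 2, 2, 2, 2
  R[3]: 0, 0, 1, 2, 3, 3, 3
  R[4]: 1, 1, 2, 3, 4, 4, 4
  R[5]: 1, 1, 2, 3, 4, 5, 5
  R[6]: 1, 1, 2, 3, 4, 5, 6
  R[7]: 1, 2, 3, 4, 5, 6, 7

reading off 1-entries of Δ²R: w = (4, 3, 5, 1, 6, 7, 2).

Rothe diagram D(w) (9 cells), 3 SE-corners (essential conditions):

[(1, 3, 0), (3, 2, 0), (6, 2, 1)]


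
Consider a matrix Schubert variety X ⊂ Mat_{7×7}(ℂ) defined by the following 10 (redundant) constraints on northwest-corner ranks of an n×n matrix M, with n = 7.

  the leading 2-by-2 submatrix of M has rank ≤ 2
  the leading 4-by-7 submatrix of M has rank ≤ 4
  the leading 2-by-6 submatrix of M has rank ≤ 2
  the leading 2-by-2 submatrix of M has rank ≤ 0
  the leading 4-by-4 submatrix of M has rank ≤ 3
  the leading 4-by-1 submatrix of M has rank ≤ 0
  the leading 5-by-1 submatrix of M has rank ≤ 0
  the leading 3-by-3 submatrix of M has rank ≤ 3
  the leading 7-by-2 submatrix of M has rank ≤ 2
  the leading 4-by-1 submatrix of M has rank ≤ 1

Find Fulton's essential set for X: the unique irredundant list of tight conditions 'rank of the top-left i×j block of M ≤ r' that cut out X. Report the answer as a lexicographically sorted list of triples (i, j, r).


Rank table r_w(7×7) implied by the 10 constraints:

  0, 0, 1, 1, 1, 1, 1
  0, 0, 1, 2, 2, 2, 2
  0, 1, 2, 3, 3, 3, 3
  0, 1, 2, 3, 4, 4, 4
  0, 1, 2, 3, 4, 5, 5
  1, 2, 3, 4, 5, 6, 6
  1, 2, 3, 4, 5, 6, 7

giving w = (3, 4, 2, 5, 6, 1, 7) via Δ²R.

2 SE-corners of the 7-cell Rothe diagram give Ess(w):

[(2, 2, 0), (5, 1, 0)]


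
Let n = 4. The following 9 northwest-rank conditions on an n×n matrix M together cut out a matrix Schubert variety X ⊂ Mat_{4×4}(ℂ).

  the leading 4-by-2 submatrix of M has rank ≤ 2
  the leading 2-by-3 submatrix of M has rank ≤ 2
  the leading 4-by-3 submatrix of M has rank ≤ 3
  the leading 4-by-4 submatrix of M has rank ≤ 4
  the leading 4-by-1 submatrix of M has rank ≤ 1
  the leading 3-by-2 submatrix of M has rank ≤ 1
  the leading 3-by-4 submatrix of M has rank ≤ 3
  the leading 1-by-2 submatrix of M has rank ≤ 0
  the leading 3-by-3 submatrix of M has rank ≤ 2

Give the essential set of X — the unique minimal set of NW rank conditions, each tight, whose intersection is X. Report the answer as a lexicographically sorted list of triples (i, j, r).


Rank table r_w(4×4) implied by the 9 constraints:

  R[1]: 0 0 1 1
  R[2]: 1 1 2 2
  R[3]: 1 1 2 3
  R[4]: 1 2 3 4

giving w = (3, 1, 4, 2) via Δ²R.

D(w) has 3 cells with 2 SE-corners; essential set:

[(1, 2, 0), (3, 2, 1)]


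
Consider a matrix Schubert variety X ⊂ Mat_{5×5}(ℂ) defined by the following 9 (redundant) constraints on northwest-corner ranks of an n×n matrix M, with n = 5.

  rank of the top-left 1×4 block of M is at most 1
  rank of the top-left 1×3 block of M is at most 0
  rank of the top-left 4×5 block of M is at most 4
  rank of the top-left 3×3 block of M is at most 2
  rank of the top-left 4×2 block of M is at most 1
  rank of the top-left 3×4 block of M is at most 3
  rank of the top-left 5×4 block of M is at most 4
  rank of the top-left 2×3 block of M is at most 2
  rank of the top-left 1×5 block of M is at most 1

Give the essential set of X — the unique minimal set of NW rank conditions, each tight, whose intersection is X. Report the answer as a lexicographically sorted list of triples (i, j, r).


Reconstructing r_w from the 9 given conditions:

  i=1: 0 | 0 | 0 | 1 | 1
  i=2: 1 | 1 | 1 | 2 | 2
  i=3: 1 | 1 | 2 | 3 | 3
  i=4: 1 | 1 | 2 | 3 | 4
  i=5: 1 | 2 | 3 | 4 | 5

so w = (4, 1, 3, 5, 2).

|D(w)|=5, |Ess(w)|=2:

[(1, 3, 0), (4, 2, 1)]


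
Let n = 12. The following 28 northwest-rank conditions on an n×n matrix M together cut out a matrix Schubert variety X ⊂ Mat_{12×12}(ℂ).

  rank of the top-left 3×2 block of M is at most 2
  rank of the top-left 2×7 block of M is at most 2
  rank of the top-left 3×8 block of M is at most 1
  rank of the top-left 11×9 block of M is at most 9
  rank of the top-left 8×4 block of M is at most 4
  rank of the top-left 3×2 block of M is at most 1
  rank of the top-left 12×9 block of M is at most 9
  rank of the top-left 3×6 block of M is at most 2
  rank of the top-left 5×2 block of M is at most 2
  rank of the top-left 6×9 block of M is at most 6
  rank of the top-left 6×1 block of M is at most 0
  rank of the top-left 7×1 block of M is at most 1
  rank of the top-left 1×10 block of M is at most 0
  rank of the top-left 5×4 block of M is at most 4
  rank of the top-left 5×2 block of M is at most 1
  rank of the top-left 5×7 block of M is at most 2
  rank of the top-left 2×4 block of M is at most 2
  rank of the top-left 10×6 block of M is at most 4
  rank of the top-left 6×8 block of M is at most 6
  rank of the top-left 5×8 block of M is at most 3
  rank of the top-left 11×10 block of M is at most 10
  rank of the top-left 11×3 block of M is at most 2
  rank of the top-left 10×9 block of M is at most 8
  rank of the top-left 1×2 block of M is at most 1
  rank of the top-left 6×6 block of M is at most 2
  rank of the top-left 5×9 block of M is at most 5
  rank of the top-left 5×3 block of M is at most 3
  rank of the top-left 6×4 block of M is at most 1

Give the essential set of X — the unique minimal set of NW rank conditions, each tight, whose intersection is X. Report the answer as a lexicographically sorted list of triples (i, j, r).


Recovering R(i,j) via the rank-extension bound from the 28 conditions:

  R[1]: 0, 0, 0, 0, 0, 0, 0, 0, 0, 0, 1, 1
  R[2]: 0, 1, 1, 1, 1, 1, 1, 1, 1, 1, 2, 2
  R[3]: 0, 1, 1, 1, 1, 1, 1, 1, 2, 2, 3, 3
  R[4]: 0, 1, 1, 1, 2, 2, 2, 2, 3, 3, 4, 4
  R[5]: 0, 1, 1, 1, 2, 2, 2, 3, 4, 4, 5, 5
  R[6]: 0, 1, 1, 1, 2, 2, 3, 4, 5, 5, 6, 6
  R[7]: 1, 2, 2, 2, 3, 3, 4, 5, 6, 6, 7, 7
  R[8]: 1, 2, 2, 3, 4, 4, 5, 6, 7, 7, 8, 8
  R[9]: 1, 2, 2, 3, 4, 4, 5, 6, 7, 8, 9, 9
  R[10]: 1, 2, 2, 3, 4, 4, 5, 6, 7, 8, 9, 10
  R[11]: 1, 2, 2, 3, 4, 5, 6, 7, 8, 9, 10, 11
  R[12]: 1, 2, 3, 4, 5, 6, 7, 8, 9, 10, 11, 12

the unique w with this rank table is (11, 2, 9, 5, 8, 7, 1, 4, 10, 12, 6, 3).

|D(w)|=36, |Ess(w)|=8:

[(1, 10, 0), (3, 8, 1), (5, 7, 2), (6, 1, 0), (6, 4, 1), (6, 6, 2), (10, 6, 4), (11, 3, 2)]


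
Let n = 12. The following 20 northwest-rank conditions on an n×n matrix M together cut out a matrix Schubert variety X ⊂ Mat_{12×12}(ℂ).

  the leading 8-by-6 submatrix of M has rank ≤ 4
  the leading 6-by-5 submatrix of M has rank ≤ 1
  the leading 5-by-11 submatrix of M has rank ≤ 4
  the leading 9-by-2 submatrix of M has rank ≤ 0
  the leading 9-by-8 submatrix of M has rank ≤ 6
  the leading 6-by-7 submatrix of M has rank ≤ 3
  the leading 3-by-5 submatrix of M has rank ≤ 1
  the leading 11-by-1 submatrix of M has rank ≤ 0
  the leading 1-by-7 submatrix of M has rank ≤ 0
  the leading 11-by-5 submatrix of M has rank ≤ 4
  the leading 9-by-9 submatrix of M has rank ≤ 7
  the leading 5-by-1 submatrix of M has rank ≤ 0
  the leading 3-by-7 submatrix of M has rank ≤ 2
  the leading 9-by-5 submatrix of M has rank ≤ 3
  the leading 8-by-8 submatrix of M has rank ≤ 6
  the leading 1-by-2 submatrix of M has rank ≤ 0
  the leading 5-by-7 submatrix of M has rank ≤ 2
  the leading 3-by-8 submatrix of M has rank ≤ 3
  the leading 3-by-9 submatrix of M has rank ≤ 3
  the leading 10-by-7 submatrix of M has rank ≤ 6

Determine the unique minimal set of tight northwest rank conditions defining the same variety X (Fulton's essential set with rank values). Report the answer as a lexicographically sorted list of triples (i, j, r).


The tightest implied rank at each (i,j), from the 20 conditions:

  i=1: 0 0 0 0 0 0 0 1 1 1 1 1
  i=2: 0 0 1 1 1 1 1 2 2 2 2 2
  i=3: 0 0 1 1 1 2 2 3 3 3 3 3
  i=4: 0 0 1 1 1 2 2 3 4 4 4 4
  i=5: 0 0 1 1 1 2 2 3 4 4 4 5
  i=6: 0 0 1 1 1 2 3 4 5 5 5 6
  i=7: 0 0 1 2 2 3 4 5 6 6 6 7
  i=8: 0 0 1 2 3 4 5 6 7 7 7 8
  i=9: 0 0 1 2 3 4 5 6 7 8 8 9
  i=10: 0 1 2 3 4 5 6 7 8 9 9 10
  i=11: 0 1 2 3 4 5 6 7 8 9 10 11
  i=12: 1 2 3 4 5 6 7 8 9 10 11 12

the unique w with this rank table is (8, 3, 6, 9, 12, 7, 4, 5, 10, 2, 11, 1).

6 SE-corners of the 37-cell Rothe diagram give Ess(w):

[(1, 7, 0), (5, 7, 2), (5, 11, 4), (6, 5, 1), (9, 2, 0), (11, 1, 0)]


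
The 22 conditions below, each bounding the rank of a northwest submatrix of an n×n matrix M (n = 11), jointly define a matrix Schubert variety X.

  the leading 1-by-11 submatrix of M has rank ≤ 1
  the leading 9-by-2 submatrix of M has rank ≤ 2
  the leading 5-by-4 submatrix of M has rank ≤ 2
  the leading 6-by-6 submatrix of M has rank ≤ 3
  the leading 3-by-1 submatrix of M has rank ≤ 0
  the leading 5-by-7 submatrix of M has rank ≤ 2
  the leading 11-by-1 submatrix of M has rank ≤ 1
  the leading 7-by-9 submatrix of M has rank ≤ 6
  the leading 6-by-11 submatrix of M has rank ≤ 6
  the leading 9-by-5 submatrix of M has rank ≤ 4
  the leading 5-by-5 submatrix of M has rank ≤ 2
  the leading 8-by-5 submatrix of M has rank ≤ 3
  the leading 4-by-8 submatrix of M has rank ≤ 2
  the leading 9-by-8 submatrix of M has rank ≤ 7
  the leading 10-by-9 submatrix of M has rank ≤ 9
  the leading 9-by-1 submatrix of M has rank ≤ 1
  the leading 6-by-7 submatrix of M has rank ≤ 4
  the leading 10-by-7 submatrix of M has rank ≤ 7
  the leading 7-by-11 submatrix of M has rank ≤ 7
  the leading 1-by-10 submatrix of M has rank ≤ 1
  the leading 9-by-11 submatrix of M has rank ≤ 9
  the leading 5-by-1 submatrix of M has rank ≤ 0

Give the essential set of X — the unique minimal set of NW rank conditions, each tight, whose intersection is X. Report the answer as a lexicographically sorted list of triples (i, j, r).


Propagating the 22 rank bounds to every northwest block:

  0  1  1  1  1  1  1  1  1  1  1
  0  1  2  2  2  2  2  2  2  2  2
  0  1  2  2  2  2  2  2  3  3  3
  0  1  2  2  2  2  2  2  3  4  4
  0  1  2  2  2  2  2  3  4  5  5
  1  2  3  3  3  3  3  4  5  6  6
  1  2  3  3  3  4  4  5  6  7  7
  1  2  3  3  3  4  5  6  7  8  8
  1  2  3  4  4  5  6  7  8  9  9
  1  2  3  4  5  6  7  8  9  10  10
  1  2  3  4  5  6  7  8  9  10  11

second differences of R give the permutation w = (2, 3, 9, 10, 8, 1, 6, 7, 4, 5, 11).

Rothe diagram D(w) (23 cells), 4 SE-corners (essential conditions):

[(4, 8, 2), (5, 1, 0), (5, 7, 2), (8, 5, 3)]


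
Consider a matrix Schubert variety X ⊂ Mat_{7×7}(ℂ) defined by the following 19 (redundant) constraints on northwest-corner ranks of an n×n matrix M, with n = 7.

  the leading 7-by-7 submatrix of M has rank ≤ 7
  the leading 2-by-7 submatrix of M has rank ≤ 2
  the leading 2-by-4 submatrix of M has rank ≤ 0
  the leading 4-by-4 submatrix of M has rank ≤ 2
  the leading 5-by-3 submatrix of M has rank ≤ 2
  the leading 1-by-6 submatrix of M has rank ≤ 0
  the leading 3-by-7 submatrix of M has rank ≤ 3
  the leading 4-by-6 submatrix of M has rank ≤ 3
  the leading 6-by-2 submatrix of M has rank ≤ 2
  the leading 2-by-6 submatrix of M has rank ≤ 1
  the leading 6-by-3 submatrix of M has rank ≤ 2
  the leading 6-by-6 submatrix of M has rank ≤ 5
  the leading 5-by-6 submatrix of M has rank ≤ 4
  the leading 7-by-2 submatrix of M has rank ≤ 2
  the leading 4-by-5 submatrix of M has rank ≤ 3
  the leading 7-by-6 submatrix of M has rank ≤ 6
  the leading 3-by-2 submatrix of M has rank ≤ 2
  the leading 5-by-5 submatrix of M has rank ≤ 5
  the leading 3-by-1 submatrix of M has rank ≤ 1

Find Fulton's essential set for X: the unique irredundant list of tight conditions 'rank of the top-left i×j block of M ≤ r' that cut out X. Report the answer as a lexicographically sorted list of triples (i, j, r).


Reconstructing r_w from the 19 given conditions:

  i=1: 0 | 0 | 0 | 0 | 0 | 0 | 1
  i=2: 0 | 0 | 0 | 0 | 1 | 1 | 2
  i=3: 1 | 1 | 1 | 1 | 2 | 2 | 3
  i=4: 1 | 2 | 2 | 2 | 3 | 3 | 4
  i=5: 1 | 2 | 2 | 3 | 4 | 4 | 5
  i=6: 1 | 2 | 2 | 3 | 4 | 5 | 6
  i=7: 1 | 2 | 3 | 4 | 5 | 6 | 7

so w = (7, 5, 1, 2, 4, 6, 3).

3 SE-corners of the 12-cell Rothe diagram give Ess(w):

[(1, 6, 0), (2, 4, 0), (6, 3, 2)]
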